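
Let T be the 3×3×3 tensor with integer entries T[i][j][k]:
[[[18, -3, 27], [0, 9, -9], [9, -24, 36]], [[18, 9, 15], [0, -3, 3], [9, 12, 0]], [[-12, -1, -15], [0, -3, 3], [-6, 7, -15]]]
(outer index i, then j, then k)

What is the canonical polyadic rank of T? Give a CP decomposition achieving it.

Lower bound: the mode-1 unfolding of T (rows indexed by i, columns by (j,k) = (0,0), (0,1), (0,2), (1,0), (1,1), (1,2), (2,0), (2,1), (2,2)) is [[18, -3, 27, 0, 9, -9, 9, -24, 36], [18, 9, 15, 0, -3, 3, 9, 12, 0], [-12, -1, -15, 0, -3, 3, -6, 7, -15]].
There the 2×2 minor on rows i ∈ {0, 1}, columns (j,k) ∈ {(0,0), (0,1)} is det [[18, -3], [18, 9]] = 216 ≠ 0, so this unfolding has rank ≥ 2; CP rank is at least every unfolding rank, so rank(T) ≥ 2. (Unfolding ranks only ever bound the CP rank from below — rank(T) can be strictly larger than all of them — so the matching upper bound has to come from an explicit 2-term decomposition.)
Upper bound — finding two terms. Write S_k = T[:,:,k] for the frontal slices: S₀ = [[18, 0, 9], [18, 0, 9], [-12, 0, -6]], S₁ = [[-3, 9, -24], [9, -3, 12], [-1, -3, 7]], S₂ = [[27, -9, 36], [15, 3, 0], [-15, 3, -15]].
If T = a₁ (x) b₁ (x) c₁ + a₂ (x) b₂ (x) c₂ then each S_k = c₁[k]·a₁b₁ᵀ + c₂[k]·a₂b₂ᵀ. S₀ and S₁ are linearly independent, so a₁b₁ᵀ and a₂b₂ᵀ must span the same plane of matrices: they are the rank-1 matrices of the form x·S₀ + y·S₁.
The 2×2 minor of x·S₀ + y·S₁ on rows {0,1}, columns {0,1} is −216·xy − 72·y² = (-72)·(y)(3·x + y), vanishing at (x:y) = (1:0) and (1:-3).
M₁ = S₀ = [[18, 0, 9], [18, 0, 9], [-12, 0, -6]] = 3·[3, 3, -2][2, 0, 1]ᵀ and M₂ = S₀ − 3·S₁ = [[27, -27, 81], [-9, 9, -27], [-9, 9, -27]] = 9·[3, -1, -1][1, -1, 3]ᵀ, so take a₁ = [3, 3, -2], b₁ = [2, 0, 1], a₂ = [3, -1, -1], b₂ = [1, -1, 3].
Each slice is an integer combination of E₁ = a₁b₁ᵀ and E₂ = a₂b₂ᵀ: S₀ = 3·E₁, S₁ = E₁ − 3·E₂, S₂ = 3·E₁ + 3·E₂; reading off coefficients, c₁ = [3, 1, 3] and c₂ = [0, -3, 3].
Hence T = [3, 3, -2] (x) [2, 0, 1] (x) [3, 1, 3] + [3, -1, -1] (x) [1, -1, 3] (x) [0, -3, 3], so rank(T) ≤ 2.
These bounds meet, so rank(T) = 2.

rank(T) = 2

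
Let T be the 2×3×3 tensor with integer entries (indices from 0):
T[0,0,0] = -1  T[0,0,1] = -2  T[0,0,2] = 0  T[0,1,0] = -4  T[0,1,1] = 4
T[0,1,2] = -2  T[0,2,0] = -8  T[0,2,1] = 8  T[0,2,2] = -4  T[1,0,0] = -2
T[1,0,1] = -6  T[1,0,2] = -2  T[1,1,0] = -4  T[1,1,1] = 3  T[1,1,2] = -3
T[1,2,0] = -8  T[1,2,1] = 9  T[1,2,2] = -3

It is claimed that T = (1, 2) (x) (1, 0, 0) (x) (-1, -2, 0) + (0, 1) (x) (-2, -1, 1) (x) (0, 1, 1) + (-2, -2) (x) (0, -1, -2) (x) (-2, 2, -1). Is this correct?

Reconstruct entrywise from the claimed factors. For example, T[0,1,1] = 4 and Σₗ aₗ[0]bₗ[1]cₗ[1] = (1)·(0)·(-2) + (0)·(-1)·(1) + (-2)·(-1)·(2) = 4; checking all 18 entries, every one matches. The claim holds.

Yes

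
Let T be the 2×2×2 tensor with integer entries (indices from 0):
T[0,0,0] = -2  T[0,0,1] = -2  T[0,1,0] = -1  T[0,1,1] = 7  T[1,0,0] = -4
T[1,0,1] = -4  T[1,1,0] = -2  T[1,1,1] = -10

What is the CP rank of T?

2

Lower bound: the mode-2 unfolding of T (rows indexed by j, columns by (i,k) = (0,0), (0,1), (1,0), (1,1)) is [[-2, -2, -4, -4], [-1, 7, -2, -10]].
There the 2×2 minor on rows j ∈ {0, 1}, columns (i,k) ∈ {(0,0), (0,1)} is det [[-2, -2], [-1, 7]] = -16 ≠ 0, so this unfolding has rank ≥ 2; CP rank is at least every unfolding rank, so rank(T) ≥ 2. (Unfolding ranks only ever bound the CP rank from below — rank(T) can be strictly larger than all of them — so the matching upper bound has to come from an explicit 2-term decomposition.)
Upper bound — finding two terms. Write S_k = T[:,:,k] for the frontal slices: S₀ = [[-2, -1], [-4, -2]], S₁ = [[-2, 7], [-4, -10]].
If T = a₁ ⊗ b₁ ⊗ c₁ + a₂ ⊗ b₂ ⊗ c₂ then each S_k = c₁[k]·a₁b₁ᵀ + c₂[k]·a₂b₂ᵀ. S₀ and S₁ are linearly independent, so a₁b₁ᵀ and a₂b₂ᵀ must span the same plane of matrices: they are the rank-1 matrices of the form x·S₀ + y·S₁.
det(x·S₀ + y·S₁) is 48·xy + 48·y² = 48·(y)(x + y), vanishing at (x:y) = (1:0) and (1:-1).
M₁ = S₀ = [[-2, -1], [-4, -2]] = −[1, 2][2, 1]ᵀ and M₂ = S₀ − S₁ = [[0, -8], [0, 8]] = (-8)·[1, -1][0, 1]ᵀ, so take a₁ = [1, 2], b₁ = [2, 1], a₂ = [1, -1], b₂ = [0, 1].
Each slice is an integer combination of E₁ = a₁b₁ᵀ and E₂ = a₂b₂ᵀ: S₀ = −E₁, S₁ = −E₁ + 8·E₂; reading off coefficients, c₁ = [-1, -1] and c₂ = [0, 8].
Hence T = [1, 2] ⊗ [2, 1] ⊗ [-1, -1] + [1, -1] ⊗ [0, 1] ⊗ [0, 8], so rank(T) ≤ 2.
These bounds meet, so rank(T) = 2.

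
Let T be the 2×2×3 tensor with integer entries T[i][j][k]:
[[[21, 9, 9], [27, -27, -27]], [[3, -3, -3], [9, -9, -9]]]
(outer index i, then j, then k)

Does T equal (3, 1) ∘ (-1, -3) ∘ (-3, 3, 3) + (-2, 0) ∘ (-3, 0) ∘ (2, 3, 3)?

Yes

Reconstruct entrywise from the claimed factors. For example, T[1,0,0] = 3 and Σₗ aₗ[1]bₗ[0]cₗ[0] = (1)·(-1)·(-3) + (0)·(-3)·(2) = 3; checking all 12 entries, every one matches. The claim holds.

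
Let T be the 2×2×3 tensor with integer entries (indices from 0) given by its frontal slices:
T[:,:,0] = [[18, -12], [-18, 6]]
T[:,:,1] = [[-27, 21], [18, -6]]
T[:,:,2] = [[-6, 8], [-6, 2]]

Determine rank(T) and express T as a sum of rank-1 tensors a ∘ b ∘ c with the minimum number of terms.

rank(T) = 2

Lower bound: the mode-3 unfolding of T (rows indexed by k, columns by (i,j) = (0,0), (0,1), (1,0), (1,1)) is [[18, -12, -18, 6], [-27, 21, 18, -6], [-6, 8, -6, 2]].
There the 2×2 minor on rows k ∈ {0, 1}, columns (i,j) ∈ {(0,0), (0,1)} is det [[18, -12], [-27, 21]] = 54 ≠ 0, so this unfolding has rank ≥ 2; CP rank is at least every unfolding rank, so rank(T) ≥ 2. (Flattening ranks never certify an upper bound on CP rank; for that we must actually write T with 2 rank-1 terms.)
Upper bound — finding two terms. Write S_k = T[:,:,k] for the frontal slices: S₀ = [[18, -12], [-18, 6]], S₁ = [[-27, 21], [18, -6]], S₂ = [[-6, 8], [-6, 2]].
If T = a₁ ∘ b₁ ∘ c₁ + a₂ ∘ b₂ ∘ c₂ then each S_k = c₁[k]·a₁b₁ᵀ + c₂[k]·a₂b₂ᵀ. S₀ and S₁ are linearly independent, so a₁b₁ᵀ and a₂b₂ᵀ must span the same plane of matrices: they are the rank-1 matrices of the form x·S₀ + y·S₁.
det(x·S₀ + y·S₁) is −108·x² + 324·xy − 216·y² = (-108)·(x − 2·y)(x − y), vanishing at (x:y) = (2:1) and (1:1).
M₁ = 2·S₀ + S₁ = [[9, -3], [-18, 6]] = 3·[1, -2][3, -1]ᵀ and M₂ = S₀ + S₁ = [[-9, 9], [0, 0]] = (-9)·[1, 0][1, -1]ᵀ, so take a₁ = [1, -2], b₁ = [3, -1], a₂ = [1, 0], b₂ = [1, -1].
Each slice is an integer combination of E₁ = a₁b₁ᵀ and E₂ = a₂b₂ᵀ: S₀ = 3·E₁ + 9·E₂, S₁ = −3·E₁ − 18·E₂, S₂ = E₁ − 9·E₂; reading off coefficients, c₁ = [3, -3, 1] and c₂ = [9, -18, -9].
Hence T = [1, -2] ∘ [3, -1] ∘ [3, -3, 1] + [1, 0] ∘ [1, -1] ∘ [9, -18, -9], so rank(T) ≤ 2.
These bounds meet, so rank(T) = 2.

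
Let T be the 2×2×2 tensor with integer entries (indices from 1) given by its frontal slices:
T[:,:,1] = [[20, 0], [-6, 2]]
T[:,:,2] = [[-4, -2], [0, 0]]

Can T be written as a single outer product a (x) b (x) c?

The mode-2 unfolding of T (rows indexed by j, columns by (i,k) = (1,1), (1,2), (2,1), (2,2)) is [[20, -4, -6, 0], [0, -2, 2, 0]].
There the 2×2 minor on rows j ∈ {1, 2}, columns (i,k) ∈ {(1,1), (1,2)} is det [[20, -4], [0, -2]] = -40 ≠ 0, so this unfolding has rank ≥ 2; CP rank is at least every unfolding rank, so rank(T) ≥ 2.
In particular rank(T) ≥ 2 > 1, so T is not rank-1.

No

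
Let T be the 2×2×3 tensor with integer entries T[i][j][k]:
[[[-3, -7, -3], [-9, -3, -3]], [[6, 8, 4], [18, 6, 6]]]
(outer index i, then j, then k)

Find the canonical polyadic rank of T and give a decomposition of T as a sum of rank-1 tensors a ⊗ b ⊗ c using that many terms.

Lower bound: in the mode-1 unfolding of T (rows indexed by i, columns by (j,k)) the 2×2 minor on rows i ∈ {0, 1}, columns (j,k) ∈ {(0,0), (0,1)} is det [[-3, -7], [6, 8]] = 18 ≠ 0, so that unfolding has rank ≥ 2 and hence rank(T) ≥ 2 (CP rank is at least every unfolding rank, though it can be larger).
Upper bound: with S_k = T[:,:,k], the two rank-1 terms a₁b₁ᵀ, a₂b₂ᵀ are the rank-1 members of the pencil x·S₀ + y·S₁.
det(x·S₀ + y·S₁) is −54·xy − 18·y² = (-18)·(y)(3·x + y), vanishing at (x:y) = (1:0) and (1:-3).
M₁ = S₀ = [[-3, -9], [6, 18]] = (-3)·[1, -2][1, 3]ᵀ and M₂ = S₀ − 3·S₁ = [[18, 0], [-18, 0]] = 18·[1, -1][1, 0]ᵀ, so take a₁ = [1, -2], b₁ = [1, 3], a₂ = [1, -1], b₂ = [1, 0].
Each slice is an integer combination of E₁ = a₁b₁ᵀ and E₂ = a₂b₂ᵀ: S₀ = −3·E₁, S₁ = −E₁ − 6·E₂, S₂ = −E₁ − 2·E₂; reading off coefficients, c₁ = [-3, -1, -1] and c₂ = [0, -6, -2].
Hence T = [1, -2] ⊗ [1, 3] ⊗ [-3, -1, -1] + [1, -1] ⊗ [1, 0] ⊗ [0, -6, -2], so rank(T) ≤ 2.
These bounds meet, so rank(T) = 2.

rank(T) = 2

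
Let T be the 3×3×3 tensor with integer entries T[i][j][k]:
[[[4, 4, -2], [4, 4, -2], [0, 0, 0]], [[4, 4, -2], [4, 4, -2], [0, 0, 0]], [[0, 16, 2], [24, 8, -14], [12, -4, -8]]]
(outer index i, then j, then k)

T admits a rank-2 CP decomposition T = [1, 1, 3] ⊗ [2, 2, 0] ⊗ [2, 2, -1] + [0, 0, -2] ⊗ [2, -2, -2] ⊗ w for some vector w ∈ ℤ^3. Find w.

Subtract the known terms from T to get the rank-1 residual R = [0, 0, -2] ⊗ [2, -2, -2] ⊗ w, so R[i,j,k] = a[i]·b[j]·w[k]. Pick indices with nonzero a[2]·b[0] = (-2)·(2) = -4. Only the fibre through (2,0,·) is needed: R[2,0,:] = T[2,0,:] − Σₗ aₗ[2]bₗ[0]cₗ = [0, 16, 2] − (3)·(2)·[2, 2, -1] = [-12, 4, 8]. Then w[k] = R[2,0,k] / -4 for each k, giving w = [-12, 4, 8] / -4 = [3, -1, -2].

w = [3, -1, -2]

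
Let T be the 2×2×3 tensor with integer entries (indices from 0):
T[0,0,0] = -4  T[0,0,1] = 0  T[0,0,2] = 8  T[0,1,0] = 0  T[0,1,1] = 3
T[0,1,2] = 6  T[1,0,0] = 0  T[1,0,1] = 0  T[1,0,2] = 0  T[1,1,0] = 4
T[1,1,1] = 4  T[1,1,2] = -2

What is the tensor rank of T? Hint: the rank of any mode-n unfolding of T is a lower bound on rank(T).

3

Lower bound: in the mode-3 unfolding of T (rows indexed by k, columns by (i,j)) the 3×3 minor on rows k ∈ {0, 1, 2}, columns (i,j) ∈ {(0,0), (0,1), (1,1)} is det [[-4, 0, 4], [0, 3, 4], [8, 6, -2]] = 24 ≠ 0, so that unfolding has rank ≥ 3 and hence rank(T) ≥ 3 (CP rank is at least every unfolding rank, though it can be larger).
Upper bound: T is a sum of 3 rank-1 terms, T = [1, 0] ⊗ [0, 1] ⊗ [2, 1, -1] + [1, 0] ⊗ [1, 1] ⊗ [-4, 0, 8] + [1, 2] ⊗ [0, 1] ⊗ [2, 2, -1] (one valid choice — decompositions are not unique — normalised so each a, b is primitive with positive first nonzero entry; check it by expanding all entries), so rank(T) ≤ 3.
These bounds meet, so rank(T) = 3.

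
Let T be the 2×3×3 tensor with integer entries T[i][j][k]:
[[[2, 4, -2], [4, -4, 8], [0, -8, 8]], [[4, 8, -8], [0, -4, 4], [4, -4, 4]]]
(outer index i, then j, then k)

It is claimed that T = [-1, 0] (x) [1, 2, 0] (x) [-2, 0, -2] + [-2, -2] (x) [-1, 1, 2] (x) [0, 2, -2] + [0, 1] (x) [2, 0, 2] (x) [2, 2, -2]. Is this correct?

Reconstruct entrywise from the claimed factors. For example, T[0,0,0] = 2 and Σₗ aₗ[0]bₗ[0]cₗ[0] = (-1)·(1)·(-2) + (-2)·(-1)·(0) + (0)·(2)·(2) = 2; checking all 18 entries, every one matches. The claim holds.

Yes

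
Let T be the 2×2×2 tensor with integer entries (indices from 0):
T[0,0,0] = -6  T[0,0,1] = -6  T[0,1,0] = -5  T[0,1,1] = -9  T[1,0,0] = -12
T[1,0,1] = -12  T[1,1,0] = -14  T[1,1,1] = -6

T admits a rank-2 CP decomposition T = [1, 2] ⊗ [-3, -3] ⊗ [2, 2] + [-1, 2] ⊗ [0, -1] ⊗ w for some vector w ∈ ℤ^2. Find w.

Subtract the known terms from T to get the rank-1 residual R = [-1, 2] ⊗ [0, -1] ⊗ w, so R[i,j,k] = a[i]·b[j]·w[k]. Pick indices with nonzero a[0]·b[1] = (-1)·(-1) = 1. Only the fibre through (0,1,·) is needed: R[0,1,:] = T[0,1,:] − Σₗ aₗ[0]bₗ[1]cₗ = [-5, -9] − (1)·(-3)·[2, 2] = [1, -3]. Then w[k] = R[0,1,k] / 1 for each k, giving w = [1, -3] / 1 = [1, -3].

w = [1, -3]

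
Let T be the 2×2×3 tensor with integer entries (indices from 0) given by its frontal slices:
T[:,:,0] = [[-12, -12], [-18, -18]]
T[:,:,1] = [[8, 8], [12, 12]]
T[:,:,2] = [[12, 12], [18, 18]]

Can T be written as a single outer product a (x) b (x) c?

If T = a (x) b (x) c then every fibre of T is a multiple of the corresponding factor, so read the factors off the fibres through the nonzero entry T[0,0,0] = -12.
The mode-1 fibre T[:,0,0] = [-12, -18] gives a = (2, 3) (primitive direction); the mode-2 fibre T[0,:,0] = [-12, -12] gives b = (1, 1); then c[k] = T[0,0,k] / (a[0]·b[0]) = [-12, 8, 12] / 2 = (-6, 4, 6).
Expanding (2, 3) (x) (1, 1) (x) (-6, 4, 6) reproduces all 12 entries of T, so T = (2, 3) (x) (1, 1) (x) (-6, 4, 6) and rank(T) ≤ 1.
Equivalently every frontal slice T[:,:,k] is c[k] times the rank-1 matrix (2, 3) (x) (1, 1). So T has rank 1 (it is nonzero).

Yes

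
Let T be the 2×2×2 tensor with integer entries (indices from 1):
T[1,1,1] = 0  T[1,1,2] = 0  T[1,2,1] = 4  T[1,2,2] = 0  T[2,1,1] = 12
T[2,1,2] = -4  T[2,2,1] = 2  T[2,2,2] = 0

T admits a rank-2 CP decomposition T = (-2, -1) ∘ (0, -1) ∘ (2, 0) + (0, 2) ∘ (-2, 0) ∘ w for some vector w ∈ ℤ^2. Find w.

Subtract the known terms from T to get the rank-1 residual R = (0, 2) ∘ (-2, 0) ∘ w, so R[i,j,k] = a[i]·b[j]·w[k]. Pick indices with nonzero a[2]·b[1] = (2)·(-2) = -4. Only the fibre through (2,1,·) is needed: R[2,1,:] = T[2,1,:] − Σₗ aₗ[2]bₗ[1]cₗ = [12, -4] − (-1)·(0)·(2, 0) = [12, -4]. Then w[k] = R[2,1,k] / -4 for each k, giving w = [12, -4] / -4 = (-3, 1).

w = (-3, 1)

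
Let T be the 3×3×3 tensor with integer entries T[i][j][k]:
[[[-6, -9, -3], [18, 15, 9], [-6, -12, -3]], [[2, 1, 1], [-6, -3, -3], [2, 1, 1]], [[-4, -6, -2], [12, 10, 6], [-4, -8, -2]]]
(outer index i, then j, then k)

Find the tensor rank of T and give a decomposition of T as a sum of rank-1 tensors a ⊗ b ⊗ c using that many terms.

rank(T) = 2

Lower bound: the mode-1 unfolding of T (rows indexed by i, columns by (j,k) = (0,0), (0,1), (0,2), (1,0), (1,1), (1,2), (2,0), (2,1), (2,2)) is [[-6, -9, -3, 18, 15, 9, -6, -12, -3], [2, 1, 1, -6, -3, -3, 2, 1, 1], [-4, -6, -2, 12, 10, 6, -4, -8, -2]].
There the 2×2 minor on rows i ∈ {0, 1}, columns (j,k) ∈ {(0,0), (0,1)} is det [[-6, -9], [2, 1]] = 12 ≠ 0, so this unfolding has rank ≥ 2; CP rank is at least every unfolding rank, so rank(T) ≥ 2. (Unfolding ranks only ever bound the CP rank from below — rank(T) can be strictly larger than all of them — so the matching upper bound has to come from an explicit 2-term decomposition.)
Upper bound — finding two terms. Write S_k = T[:,:,k] for the frontal slices: S₀ = [[-6, 18, -6], [2, -6, 2], [-4, 12, -4]], S₁ = [[-9, 15, -12], [1, -3, 1], [-6, 10, -8]], S₂ = [[-3, 9, -3], [1, -3, 1], [-2, 6, -2]].
If T = a₁ ⊗ b₁ ⊗ c₁ + a₂ ⊗ b₂ ⊗ c₂ then each S_k = c₁[k]·a₁b₁ᵀ + c₂[k]·a₂b₂ᵀ. S₀ and S₁ are linearly independent, so a₁b₁ᵀ and a₂b₂ᵀ must span the same plane of matrices: they are the rank-1 matrices of the form x·S₀ + y·S₁.
The 2×2 minor of x·S₀ + y·S₁ on rows {0,1}, columns {0,1} is 24·xy + 12·y² = 12·(y)(2·x + y), vanishing at (x:y) = (1:0) and (1:-2).
M₁ = S₀ = [[-6, 18, -6], [2, -6, 2], [-4, 12, -4]] = (-2)·[3, -1, 2][1, -3, 1]ᵀ and M₂ = S₀ − 2·S₁ = [[12, -12, 18], [0, 0, 0], [8, -8, 12]] = 2·[3, 0, 2][2, -2, 3]ᵀ, so take a₁ = [3, -1, 2], b₁ = [1, -3, 1], a₂ = [3, 0, 2], b₂ = [2, -2, 3].
Each slice is an integer combination of E₁ = a₁b₁ᵀ and E₂ = a₂b₂ᵀ: S₀ = −2·E₁, S₁ = −E₁ − E₂, S₂ = −E₁; reading off coefficients, c₁ = [-2, -1, -1] and c₂ = [0, -1, 0].
Hence T = [3, -1, 2] ⊗ [1, -3, 1] ⊗ [-2, -1, -1] + [3, 0, 2] ⊗ [2, -2, 3] ⊗ [0, -1, 0], so rank(T) ≤ 2.
These bounds meet, so rank(T) = 2.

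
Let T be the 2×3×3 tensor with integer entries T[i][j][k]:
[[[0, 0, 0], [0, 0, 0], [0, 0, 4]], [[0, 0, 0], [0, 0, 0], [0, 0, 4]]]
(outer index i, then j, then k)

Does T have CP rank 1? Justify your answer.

The mode-1 fibre T[:,2,2] = [4, 4] gives a = [1, 1] (primitive direction); the mode-2 fibre T[0,:,2] = [0, 0, 4] gives b = [0, 0, 1]; then c[k] = T[0,2,k] / (a[0]·b[2]) = [0, 0, 4] / 1 = [0, 0, 4].
Expanding [1, 1] (x) [0, 0, 1] (x) [0, 0, 4] reproduces all 18 entries of T, so T = [1, 1] (x) [0, 0, 1] (x) [0, 0, 4] and rank(T) ≤ 1.
Equivalently every frontal slice T[:,:,k] is c[k] times the rank-1 matrix [1, 1] (x) [0, 0, 1]. So T has rank 1 (it is nonzero).

Yes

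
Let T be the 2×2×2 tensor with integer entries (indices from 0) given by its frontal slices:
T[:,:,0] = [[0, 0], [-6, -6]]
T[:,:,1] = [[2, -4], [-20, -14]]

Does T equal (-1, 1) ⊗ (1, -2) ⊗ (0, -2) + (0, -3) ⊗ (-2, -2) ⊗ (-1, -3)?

Yes

Reconstruct entrywise from the claimed factors. For example, T[0,1,0] = 0 and Σₗ aₗ[0]bₗ[1]cₗ[0] = (-1)·(-2)·(0) + (0)·(-2)·(-1) = 0; checking all 8 entries, every one matches. The claim holds.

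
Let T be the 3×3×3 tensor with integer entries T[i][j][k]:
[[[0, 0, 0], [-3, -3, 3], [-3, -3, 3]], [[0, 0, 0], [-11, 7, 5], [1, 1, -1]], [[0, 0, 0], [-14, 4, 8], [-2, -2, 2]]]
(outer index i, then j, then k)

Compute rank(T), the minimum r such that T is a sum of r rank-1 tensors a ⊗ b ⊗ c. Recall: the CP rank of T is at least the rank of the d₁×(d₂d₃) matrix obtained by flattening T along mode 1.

Lower bound: the mode-2 unfolding of T (rows indexed by j, columns by (i,k) = (0,0), (0,1), (0,2), (1,0), (1,1), (1,2), (2,0), (2,1), (2,2)) is [[0, 0, 0, 0, 0, 0, 0, 0, 0], [-3, -3, 3, -11, 7, 5, -14, 4, 8], [-3, -3, 3, 1, 1, -1, -2, -2, 2]].
There the 2×2 minor on rows j ∈ {1, 2}, columns (i,k) ∈ {(0,0), (1,0)} is det [[-3, -11], [-3, 1]] = -36 ≠ 0, so this unfolding has rank ≥ 2; CP rank is at least every unfolding rank, so rank(T) ≥ 2. (Flattening ranks never certify an upper bound on CP rank; for that we must actually write T with 2 rank-1 terms.)
Upper bound — finding two terms. Write S_k = T[:,:,k] for the frontal slices: S₀ = [[0, -3, -3], [0, -11, 1], [0, -14, -2]], S₁ = [[0, -3, -3], [0, 7, 1], [0, 4, -2]], S₂ = [[0, 3, 3], [0, 5, -1], [0, 8, 2]].
If T = a₁ ⊗ b₁ ⊗ c₁ + a₂ ⊗ b₂ ⊗ c₂ then each S_k = c₁[k]·a₁b₁ᵀ + c₂[k]·a₂b₂ᵀ. S₀ and S₁ are linearly independent, so a₁b₁ᵀ and a₂b₂ᵀ must span the same plane of matrices: they are the rank-1 matrices of the form x·S₀ + y·S₁.
The 2×2 minor of x·S₀ + y·S₁ on rows {0,1}, columns {1,2} is −36·x² − 18·xy + 18·y² = (-18)·(2·x − y)(x + y), vanishing at (x:y) = (1:2) and (1:-1).
M₁ = S₀ + 2·S₁ = [[0, -9, -9], [0, 3, 3], [0, -6, -6]] = (-3)·[3, -1, 2][0, 1, 1]ᵀ and M₂ = S₀ − S₁ = [[0, 0, 0], [0, -18, 0], [0, -18, 0]] = (-18)·[0, 1, 1][0, 1, 0]ᵀ, so take a₁ = [3, -1, 2], b₁ = [0, 1, 1], a₂ = [0, 1, 1], b₂ = [0, 1, 0].
Each slice is an integer combination of E₁ = a₁b₁ᵀ and E₂ = a₂b₂ᵀ: S₀ = −E₁ − 12·E₂, S₁ = −E₁ + 6·E₂, S₂ = E₁ + 6·E₂; reading off coefficients, c₁ = [-1, -1, 1] and c₂ = [-12, 6, 6].
Hence T = [3, -1, 2] ⊗ [0, 1, 1] ⊗ [-1, -1, 1] + [0, 1, 1] ⊗ [0, 1, 0] ⊗ [-12, 6, 6], so rank(T) ≤ 2.
These bounds meet, so rank(T) = 2.
Check entry T[2,1,0] = -14: (2)·(1)·(-1) + (1)·(1)·(-12) = -14.

2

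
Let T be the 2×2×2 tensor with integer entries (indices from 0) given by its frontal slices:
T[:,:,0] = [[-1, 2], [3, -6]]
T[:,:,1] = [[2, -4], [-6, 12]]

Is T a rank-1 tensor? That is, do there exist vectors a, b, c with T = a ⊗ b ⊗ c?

If T = a ⊗ b ⊗ c then every fibre of T is a multiple of the corresponding factor, so read the factors off the fibres through the nonzero entry T[0,0,0] = -1.
The mode-1 fibre T[:,0,0] = [-1, 3] gives a = (1, -3) (primitive direction); the mode-2 fibre T[0,:,0] = [-1, 2] gives b = (1, -2); then c[k] = T[0,0,k] / (a[0]·b[0]) = [-1, 2] / 1 = (-1, 2).
Expanding (1, -3) ⊗ (1, -2) ⊗ (-1, 2) reproduces all 8 entries of T, so T = (1, -3) ⊗ (1, -2) ⊗ (-1, 2) and rank(T) ≤ 1.
Equivalently every frontal slice T[:,:,k] is c[k] times the rank-1 matrix (1, -3) ⊗ (1, -2). So T has rank 1 (it is nonzero).

Yes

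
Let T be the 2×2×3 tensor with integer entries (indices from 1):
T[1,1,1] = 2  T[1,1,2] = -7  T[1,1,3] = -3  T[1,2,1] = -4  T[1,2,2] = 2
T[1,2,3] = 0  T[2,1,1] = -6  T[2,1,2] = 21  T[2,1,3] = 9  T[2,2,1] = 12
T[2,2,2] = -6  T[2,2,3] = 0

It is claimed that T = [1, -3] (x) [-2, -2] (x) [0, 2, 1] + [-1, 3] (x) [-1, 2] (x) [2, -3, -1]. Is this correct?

Reconstruct entrywise from the claimed factors. For example, T[1,1,2] = -7 and Σₗ aₗ[1]bₗ[1]cₗ[2] = (1)·(-2)·(2) + (-1)·(-1)·(-3) = -7; checking all 12 entries, every one matches. The claim holds.

Yes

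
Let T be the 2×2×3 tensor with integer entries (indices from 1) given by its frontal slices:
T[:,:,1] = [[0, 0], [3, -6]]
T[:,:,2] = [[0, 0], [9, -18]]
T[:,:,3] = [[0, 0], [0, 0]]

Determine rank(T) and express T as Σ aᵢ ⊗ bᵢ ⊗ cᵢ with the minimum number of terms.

rank(T) = 1

Lower bound: T ≠ 0 (e.g. T[2,1,1] = 3), so rank(T) ≥ 1.
Upper bound: if T = a ⊗ b ⊗ c then every fibre of T is a multiple of the corresponding factor, so read the factors off the fibres through the nonzero entry T[2,1,1] = 3.
The mode-1 fibre T[:,1,1] = [0, 3] gives a = [0, 1] (primitive direction); the mode-2 fibre T[2,:,1] = [3, -6] gives b = [1, -2]; then c[k] = T[2,1,k] / (a[2]·b[1]) = [3, 9, 0] / 1 = [3, 9, 0].
Expanding [0, 1] ⊗ [1, -2] ⊗ [3, 9, 0] reproduces all 12 entries of T, so T = [0, 1] ⊗ [1, -2] ⊗ [3, 9, 0] and rank(T) ≤ 1.
These bounds meet, so rank(T) = 1.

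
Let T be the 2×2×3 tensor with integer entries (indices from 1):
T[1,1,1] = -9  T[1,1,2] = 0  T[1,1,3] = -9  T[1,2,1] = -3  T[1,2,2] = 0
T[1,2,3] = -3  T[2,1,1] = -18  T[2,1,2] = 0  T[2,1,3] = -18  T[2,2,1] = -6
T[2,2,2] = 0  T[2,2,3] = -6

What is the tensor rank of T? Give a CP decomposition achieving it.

rank(T) = 1

Lower bound: T ≠ 0 (e.g. T[1,1,1] = -9), so rank(T) ≥ 1.
Upper bound: the mode-1 fibre T[:,1,1] = [-9, -18] gives a = [1, 2] (primitive direction); the mode-2 fibre T[1,:,1] = [-9, -3] gives b = [3, 1]; then c[k] = T[1,1,k] / (a[1]·b[1]) = [-9, 0, -9] / 3 = [-3, 0, -3].
Expanding [1, 2] ∘ [3, 1] ∘ [-3, 0, -3] reproduces all 12 entries of T, so T = [1, 2] ∘ [3, 1] ∘ [-3, 0, -3] and rank(T) ≤ 1.
These bounds meet, so rank(T) = 1.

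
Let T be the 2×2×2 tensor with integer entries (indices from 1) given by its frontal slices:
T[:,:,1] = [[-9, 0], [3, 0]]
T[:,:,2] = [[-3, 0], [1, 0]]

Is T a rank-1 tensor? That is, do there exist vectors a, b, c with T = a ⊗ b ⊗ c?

If T = a ⊗ b ⊗ c then every fibre of T is a multiple of the corresponding factor, so read the factors off the fibres through the nonzero entry T[1,1,1] = -9.
The mode-1 fibre T[:,1,1] = [-9, 3] gives a = [3, -1] (primitive direction); the mode-2 fibre T[1,:,1] = [-9, 0] gives b = [1, 0]; then c[k] = T[1,1,k] / (a[1]·b[1]) = [-9, -3] / 3 = [-3, -1].
Expanding [3, -1] ⊗ [1, 0] ⊗ [-3, -1] reproduces all 8 entries of T, so T = [3, -1] ⊗ [1, 0] ⊗ [-3, -1] and rank(T) ≤ 1.
Equivalently every frontal slice T[:,:,k] is c[k] times the rank-1 matrix [3, -1] ⊗ [1, 0]. So T has rank 1 (it is nonzero).

Yes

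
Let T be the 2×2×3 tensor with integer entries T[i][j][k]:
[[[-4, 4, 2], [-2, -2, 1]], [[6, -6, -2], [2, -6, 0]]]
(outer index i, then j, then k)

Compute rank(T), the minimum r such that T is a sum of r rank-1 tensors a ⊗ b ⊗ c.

3

Lower bound: the mode-3 unfolding of T (rows indexed by k, columns by (i,j) = (0,0), (0,1), (1,0), (1,1)) is [[-4, -2, 6, 2], [4, -2, -6, -6], [2, 1, -2, 0]].
There the 3×3 minor on rows k ∈ {0, 1, 2}, columns (i,j) ∈ {(0,0), (0,1), (1,0)} is det [[-4, -2, 6], [4, -2, -6], [2, 1, -2]] = 16 ≠ 0, so this unfolding has rank ≥ 3; CP rank is at least every unfolding rank, so rank(T) ≥ 3. (This is only a lower bound: in general the CP rank may exceed every unfolding rank, so we still need to exhibit 3 rank-1 terms summing to T.)
Upper bound: T is a sum of 3 rank-1 terms, T = [0, 1] ⊗ [1, 1] ⊗ [-2, 2, 2] + [1, -2] ⊗ [2, 1] ⊗ [-2, 2, 1] + [1, 1] ⊗ [0, 1] ⊗ [0, -4, 0] (written with every a and b primitive with positive leading entry and the scale carried by c; CP decompositions are not unique, and this one is verified by expanding entrywise), so rank(T) ≤ 3.
These bounds meet, so rank(T) = 3.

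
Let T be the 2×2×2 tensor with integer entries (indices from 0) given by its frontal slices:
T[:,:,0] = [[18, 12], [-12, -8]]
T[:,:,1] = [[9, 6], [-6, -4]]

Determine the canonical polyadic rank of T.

Lower bound: T ≠ 0 (e.g. T[0,0,0] = 18), so rank(T) ≥ 1.
Upper bound: the mode-1 fibre T[:,0,0] = [18, -12] gives a = [3, -2] (primitive direction); the mode-2 fibre T[0,:,0] = [18, 12] gives b = [3, 2]; then c[k] = T[0,0,k] / (a[0]·b[0]) = [18, 9] / 9 = [2, 1].
Expanding [3, -2] ⊗ [3, 2] ⊗ [2, 1] reproduces all 8 entries of T, so T = [3, -2] ⊗ [3, 2] ⊗ [2, 1] and rank(T) ≤ 1.
These bounds meet, so rank(T) = 1.

1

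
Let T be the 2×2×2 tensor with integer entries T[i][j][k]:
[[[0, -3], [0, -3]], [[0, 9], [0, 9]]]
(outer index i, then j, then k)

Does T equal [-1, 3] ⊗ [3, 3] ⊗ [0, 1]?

Reconstruct entrywise from the claimed factors. For example, T[0,0,0] = 0 and Σₗ aₗ[0]bₗ[0]cₗ[0] = (-1)·(3)·(0) = 0; checking all 8 entries, every one matches. The claim holds.

Yes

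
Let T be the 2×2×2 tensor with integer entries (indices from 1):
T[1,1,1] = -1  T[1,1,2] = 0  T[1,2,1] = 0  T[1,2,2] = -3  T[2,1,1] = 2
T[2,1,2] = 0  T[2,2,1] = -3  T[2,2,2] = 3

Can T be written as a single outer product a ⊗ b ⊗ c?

The mode-1 unfolding of T (rows indexed by i, columns by (j,k) = (1,1), (1,2), (2,1), (2,2)) is [[-1, 0, 0, -3], [2, 0, -3, 3]].
There the 2×2 minor on rows i ∈ {1, 2}, columns (j,k) ∈ {(1,1), (2,1)} is det [[-1, 0], [2, -3]] = 3 ≠ 0, so this unfolding has rank ≥ 2; CP rank is at least every unfolding rank, so rank(T) ≥ 2.
In particular rank(T) ≥ 2 > 1, so T is not rank-1.

No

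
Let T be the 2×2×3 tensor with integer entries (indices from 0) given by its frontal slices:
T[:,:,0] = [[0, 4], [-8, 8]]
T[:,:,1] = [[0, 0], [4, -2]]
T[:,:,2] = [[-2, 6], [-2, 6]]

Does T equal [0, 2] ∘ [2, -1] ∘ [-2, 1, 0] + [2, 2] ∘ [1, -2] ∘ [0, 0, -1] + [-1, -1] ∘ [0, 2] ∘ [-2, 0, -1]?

Reconstruct entrywise from the claimed factors. For example, T[1,0,2] = -2 and Σₗ aₗ[1]bₗ[0]cₗ[2] = (2)·(2)·(0) + (2)·(1)·(-1) + (-1)·(0)·(-1) = -2; checking all 12 entries, every one matches. The claim holds.

Yes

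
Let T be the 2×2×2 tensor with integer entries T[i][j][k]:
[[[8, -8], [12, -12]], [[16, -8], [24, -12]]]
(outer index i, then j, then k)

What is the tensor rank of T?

Lower bound: the mode-3 unfolding of T (rows indexed by k, columns by (i,j) = (0,0), (0,1), (1,0), (1,1)) is [[8, 12, 16, 24], [-8, -12, -8, -12]].
There the 2×2 minor on rows k ∈ {0, 1}, columns (i,j) ∈ {(0,0), (1,0)} is det [[8, 16], [-8, -8]] = 64 ≠ 0, so this unfolding has rank ≥ 2; CP rank is at least every unfolding rank, so rank(T) ≥ 2. (This is only a lower bound: in general the CP rank may exceed every unfolding rank, so we still need to exhibit 2 rank-1 terms summing to T.)
Upper bound — finding two terms. Every mode-2 slice of T is a multiple of one matrix: T[:,j,:] = b[j]·M with b = [2, 3] and M = [[4, -4], [8, -4]] (rows indexed by i, columns by k). So it suffices to write M as a sum of two rank-1 matrices.
Splitting M by its rows (i = 0, 1), M = [1, 0][4, -4]ᵀ + [0, 1][8, -4]ᵀ.
Hence T = [1, 0] ⊗ [2, 3] ⊗ [4, -4] + [0, 1] ⊗ [2, 3] ⊗ [8, -4], so rank(T) ≤ 2.
These bounds meet, so rank(T) = 2.
Check entry T[1,1,0] = 24: (0)·(3)·(4) + (1)·(3)·(8) = 24.

2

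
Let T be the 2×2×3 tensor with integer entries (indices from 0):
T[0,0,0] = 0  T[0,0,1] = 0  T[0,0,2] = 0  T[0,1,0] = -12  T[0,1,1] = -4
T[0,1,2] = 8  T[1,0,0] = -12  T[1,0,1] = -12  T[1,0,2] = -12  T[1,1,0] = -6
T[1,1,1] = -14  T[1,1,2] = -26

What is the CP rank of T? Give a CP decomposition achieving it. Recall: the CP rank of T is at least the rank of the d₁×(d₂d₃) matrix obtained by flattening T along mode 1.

rank(T) = 2

Lower bound: the mode-1 unfolding of T (rows indexed by i, columns by (j,k) = (0,0), (0,1), (0,2), (1,0), (1,1), (1,2)) is [[0, 0, 0, -12, -4, 8], [-12, -12, -12, -6, -14, -26]].
There the 2×2 minor on rows i ∈ {0, 1}, columns (j,k) ∈ {(0,0), (1,0)} is det [[0, -12], [-12, -6]] = -144 ≠ 0, so this unfolding has rank ≥ 2; CP rank is at least every unfolding rank, so rank(T) ≥ 2. (This is only a lower bound: in general the CP rank may exceed every unfolding rank, so we still need to exhibit 2 rank-1 terms summing to T.)
Upper bound — finding two terms. Write S_k = T[:,:,k] for the frontal slices: S₀ = [[0, -12], [-12, -6]], S₁ = [[0, -4], [-12, -14]], S₂ = [[0, 8], [-12, -26]].
If T = a₁ ∘ b₁ ∘ c₁ + a₂ ∘ b₂ ∘ c₂ then each S_k = c₁[k]·a₁b₁ᵀ + c₂[k]·a₂b₂ᵀ. S₀ and S₁ are linearly independent, so a₁b₁ᵀ and a₂b₂ᵀ must span the same plane of matrices: they are the rank-1 matrices of the form x·S₀ + y·S₁.
det(x·S₀ + y·S₁) is −144·x² − 192·xy − 48·y² = (-48)·(x + y)(3·x + y), vanishing at (x:y) = (1:-1) and (1:-3).
M₁ = S₀ − S₁ = [[0, -8], [0, 8]] = (-8)·[1, -1][0, 1]ᵀ and M₂ = S₀ − 3·S₁ = [[0, 0], [24, 36]] = 12·[0, 1][2, 3]ᵀ, so take a₁ = [1, -1], b₁ = [0, 1], a₂ = [0, 1], b₂ = [2, 3].
Each slice is an integer combination of E₁ = a₁b₁ᵀ and E₂ = a₂b₂ᵀ: S₀ = −12·E₁ − 6·E₂, S₁ = −4·E₁ − 6·E₂, S₂ = 8·E₁ − 6·E₂; reading off coefficients, c₁ = [-12, -4, 8] and c₂ = [-6, -6, -6].
Hence T = [1, -1] ∘ [0, 1] ∘ [-12, -4, 8] + [0, 1] ∘ [2, 3] ∘ [-6, -6, -6], so rank(T) ≤ 2.
These bounds meet, so rank(T) = 2.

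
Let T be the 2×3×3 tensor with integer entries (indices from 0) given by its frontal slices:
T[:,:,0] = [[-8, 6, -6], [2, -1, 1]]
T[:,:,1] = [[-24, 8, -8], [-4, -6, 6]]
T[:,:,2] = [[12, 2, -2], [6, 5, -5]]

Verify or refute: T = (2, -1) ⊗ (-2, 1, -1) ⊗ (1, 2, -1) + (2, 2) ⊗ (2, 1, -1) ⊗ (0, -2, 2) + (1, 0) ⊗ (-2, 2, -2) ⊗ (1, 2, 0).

No

Reconstruct entry (0,0,0) from the claimed factors: Σₗ aₗ[0]bₗ[0]cₗ[0] = (2)·(-2)·(1) + (2)·(2)·(0) + (1)·(-2)·(1) = -6, but T[0,0,0] = -8. The claim is false.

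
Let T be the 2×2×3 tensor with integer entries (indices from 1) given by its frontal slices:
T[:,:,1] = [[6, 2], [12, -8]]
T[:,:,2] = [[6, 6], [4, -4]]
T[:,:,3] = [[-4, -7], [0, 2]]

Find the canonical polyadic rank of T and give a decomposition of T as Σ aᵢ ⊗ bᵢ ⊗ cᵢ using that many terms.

Lower bound: the mode-3 unfolding of T (rows indexed by k, columns by (i,j) = (1,1), (1,2), (2,1), (2,2)) is [[6, 2, 12, -8], [6, 6, 4, -4], [-4, -7, 0, 2]].
There the 3×3 minor on rows k ∈ {1, 2, 3}, columns (i,j) ∈ {(1,1), (1,2), (2,1)} is det [[6, 2, 12], [6, 6, 4], [-4, -7, 0]] = -80 ≠ 0, so this unfolding has rank ≥ 3; CP rank is at least every unfolding rank, so rank(T) ≥ 3. (This is only a lower bound: in general the CP rank may exceed every unfolding rank, so we still need to exhibit 3 rank-1 terms summing to T.)
Upper bound: T is a sum of 3 rank-1 terms, T = [1, -2] ⊗ [1, -1] ⊗ [-2, -2, 2] + [1, 0] ⊗ [2, 1] ⊗ [2, 4, -4] + [1, 2] ⊗ [2, -1] ⊗ [2, 0, 1] (one valid choice — decompositions are not unique — normalised so each a, b is primitive with positive first nonzero entry; check it by expanding all entries), so rank(T) ≤ 3.
These bounds meet, so rank(T) = 3.
Check entry T[1,1,1] = 6: (1)·(1)·(-2) + (1)·(2)·(2) + (1)·(2)·(2) = 6.

rank(T) = 3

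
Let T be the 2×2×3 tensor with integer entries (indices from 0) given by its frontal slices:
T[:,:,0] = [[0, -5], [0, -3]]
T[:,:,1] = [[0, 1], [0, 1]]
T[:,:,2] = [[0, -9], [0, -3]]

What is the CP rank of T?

Lower bound: in the mode-3 unfolding of T (rows indexed by k, columns by (i,j)) the 2×2 minor on rows k ∈ {0, 1}, columns (i,j) ∈ {(0,1), (1,1)} is det [[-5, -3], [1, 1]] = -2 ≠ 0, so that unfolding has rank ≥ 2 and hence rank(T) ≥ 2 (CP rank is at least every unfolding rank, though it can be larger).
Upper bound: T[:,j,:] = b[j]·M for every slice, with b = [0, 1] and M = [[-5, 1, -9], [-3, 1, -3]] (rows i, columns k).
Splitting M by its rows (i = 0, 1), M = [1, 0][-5, 1, -9]ᵀ + [0, 1][-3, 1, -3]ᵀ.
Hence T = [1, 0] ⊗ [0, 1] ⊗ [-5, 1, -9] + [0, 1] ⊗ [0, 1] ⊗ [-3, 1, -3], so rank(T) ≤ 2.
These bounds meet, so rank(T) = 2.

2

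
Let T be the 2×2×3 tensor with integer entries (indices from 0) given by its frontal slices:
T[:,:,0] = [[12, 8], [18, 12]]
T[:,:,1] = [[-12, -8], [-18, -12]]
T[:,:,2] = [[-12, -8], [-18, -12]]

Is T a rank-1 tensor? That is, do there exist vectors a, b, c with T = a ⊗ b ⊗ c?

Yes

If T = a ⊗ b ⊗ c then every fibre of T is a multiple of the corresponding factor, so read the factors off the fibres through the nonzero entry T[0,0,0] = 12.
The mode-1 fibre T[:,0,0] = [12, 18] gives a = (2, 3) (primitive direction); the mode-2 fibre T[0,:,0] = [12, 8] gives b = (3, 2); then c[k] = T[0,0,k] / (a[0]·b[0]) = [12, -12, -12] / 6 = (2, -2, -2).
Expanding (2, 3) ⊗ (3, 2) ⊗ (2, -2, -2) reproduces all 12 entries of T, so T = (2, 3) ⊗ (3, 2) ⊗ (2, -2, -2) and rank(T) ≤ 1.
Equivalently every frontal slice T[:,:,k] is c[k] times the rank-1 matrix (2, 3) ⊗ (3, 2). So T has rank 1 (it is nonzero).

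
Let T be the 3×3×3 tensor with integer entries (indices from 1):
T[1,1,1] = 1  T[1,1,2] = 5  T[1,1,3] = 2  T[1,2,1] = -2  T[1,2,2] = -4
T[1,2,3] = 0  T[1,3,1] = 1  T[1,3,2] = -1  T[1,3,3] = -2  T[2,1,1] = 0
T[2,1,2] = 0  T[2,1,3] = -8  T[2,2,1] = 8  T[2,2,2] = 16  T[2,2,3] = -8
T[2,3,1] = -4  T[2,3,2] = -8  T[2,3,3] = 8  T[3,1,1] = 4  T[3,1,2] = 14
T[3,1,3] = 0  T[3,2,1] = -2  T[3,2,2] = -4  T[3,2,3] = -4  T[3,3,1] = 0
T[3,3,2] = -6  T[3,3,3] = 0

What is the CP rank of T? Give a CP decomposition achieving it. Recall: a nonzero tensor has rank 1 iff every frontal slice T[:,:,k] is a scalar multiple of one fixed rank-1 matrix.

rank(T) = 3

Lower bound: in the mode-1 unfolding of T (rows indexed by i, columns by (j,k)) the 3×3 minor on rows i ∈ {1, 2, 3}, columns (j,k) ∈ {(1,1), (1,2), (1,3)} is det [[1, 5, 2], [0, 0, -8], [4, 14, 0]] = -48 ≠ 0, so that unfolding has rank ≥ 3 and hence rank(T) ≥ 3 (CP rank is at least every unfolding rank, though it can be larger).
Upper bound: T is a sum of 3 rank-1 terms, T = (0, 2, 1) ⊗ (1, 1, -1) ⊗ (2, 4, -4) + (1, -2, 2) ⊗ (1, -1, 0) ⊗ (2, 4, 0) + (1, 0, 2) ⊗ (1, 0, -1) ⊗ (-1, 1, 2) (one valid choice — decompositions are not unique — normalised so each a, b is primitive with positive first nonzero entry; check it by expanding all entries), so rank(T) ≤ 3.
These bounds meet, so rank(T) = 3.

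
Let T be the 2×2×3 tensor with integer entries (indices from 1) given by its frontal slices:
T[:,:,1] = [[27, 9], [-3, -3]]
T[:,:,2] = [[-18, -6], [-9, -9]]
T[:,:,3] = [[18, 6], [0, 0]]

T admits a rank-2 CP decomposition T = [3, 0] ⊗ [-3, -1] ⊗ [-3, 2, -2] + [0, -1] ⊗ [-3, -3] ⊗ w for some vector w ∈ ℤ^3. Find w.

Subtract the known terms from T to get the rank-1 residual R = [0, -1] ⊗ [-3, -3] ⊗ w, so R[i,j,k] = a[i]·b[j]·w[k]. Pick indices with nonzero a[2]·b[1] = (-1)·(-3) = 3. Only the fibre through (2,1,·) is needed: R[2,1,:] = T[2,1,:] − Σₗ aₗ[2]bₗ[1]cₗ = [-3, -9, 0] − (0)·(-3)·[-3, 2, -2] = [-3, -9, 0]. Then w[k] = R[2,1,k] / 3 for each k, giving w = [-3, -9, 0] / 3 = [-1, -3, 0].

w = [-1, -3, 0]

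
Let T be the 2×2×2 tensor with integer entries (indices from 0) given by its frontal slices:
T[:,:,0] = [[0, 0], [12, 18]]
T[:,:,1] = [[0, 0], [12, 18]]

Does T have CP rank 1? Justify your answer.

Yes

If T = a (x) b (x) c then every fibre of T is a multiple of the corresponding factor, so read the factors off the fibres through the nonzero entry T[1,0,0] = 12.
The mode-1 fibre T[:,0,0] = [0, 12] gives a = (0, 1) (primitive direction); the mode-2 fibre T[1,:,0] = [12, 18] gives b = (2, 3); then c[k] = T[1,0,k] / (a[1]·b[0]) = [12, 12] / 2 = (6, 6).
Expanding (0, 1) (x) (2, 3) (x) (6, 6) reproduces all 8 entries of T, so T = (0, 1) (x) (2, 3) (x) (6, 6) and rank(T) ≤ 1.
Equivalently every frontal slice T[:,:,k] is c[k] times the rank-1 matrix (0, 1) (x) (2, 3). So T has rank 1 (it is nonzero).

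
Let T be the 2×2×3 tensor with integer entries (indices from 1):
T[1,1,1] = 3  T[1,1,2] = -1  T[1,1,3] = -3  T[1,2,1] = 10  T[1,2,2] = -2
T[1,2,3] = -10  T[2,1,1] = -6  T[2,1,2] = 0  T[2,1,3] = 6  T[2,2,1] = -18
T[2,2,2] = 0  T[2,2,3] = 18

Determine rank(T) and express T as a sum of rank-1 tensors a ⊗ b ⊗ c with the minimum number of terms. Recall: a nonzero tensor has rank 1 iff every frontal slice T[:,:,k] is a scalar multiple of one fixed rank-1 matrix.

Lower bound: the mode-2 unfolding of T (rows indexed by j, columns by (i,k) = (1,1), (1,2), (1,3), (2,1), (2,2), (2,3)) is [[3, -1, -3, -6, 0, 6], [10, -2, -10, -18, 0, 18]].
There the 2×2 minor on rows j ∈ {1, 2}, columns (i,k) ∈ {(1,1), (1,2)} is det [[3, -1], [10, -2]] = 4 ≠ 0, so this unfolding has rank ≥ 2; CP rank is at least every unfolding rank, so rank(T) ≥ 2. (This is only a lower bound: in general the CP rank may exceed every unfolding rank, so we still need to exhibit 2 rank-1 terms summing to T.)
Upper bound — finding two terms. Write S_k = T[:,:,k] for the frontal slices: S₁ = [[3, 10], [-6, -18]], S₂ = [[-1, -2], [0, 0]], S₃ = [[-3, -10], [6, 18]].
If T = a₁ ⊗ b₁ ⊗ c₁ + a₂ ⊗ b₂ ⊗ c₂ then each S_k = c₁[k]·a₁b₁ᵀ + c₂[k]·a₂b₂ᵀ. S₁ and S₂ are linearly independent, so a₁b₁ᵀ and a₂b₂ᵀ must span the same plane of matrices: they are the rank-1 matrices of the form x·S₁ + y·S₂.
det(x·S₁ + y·S₂) is 6·x² + 6·xy = 6·(x + y)(x), vanishing at (x:y) = (1:-1) and (0:1).
M₁ = S₁ − S₂ = [[4, 12], [-6, -18]] = 2·[2, -3][1, 3]ᵀ and M₂ = S₂ = [[-1, -2], [0, 0]] = −[1, 0][1, 2]ᵀ, so take a₁ = [2, -3], b₁ = [1, 3], a₂ = [1, 0], b₂ = [1, 2].
Each slice is an integer combination of E₁ = a₁b₁ᵀ and E₂ = a₂b₂ᵀ: S₁ = 2·E₁ − E₂, S₂ = −E₂, S₃ = −2·E₁ + E₂; reading off coefficients, c₁ = [2, 0, -2] and c₂ = [-1, -1, 1].
Hence T = [2, -3] ⊗ [1, 3] ⊗ [2, 0, -2] + [1, 0] ⊗ [1, 2] ⊗ [-1, -1, 1], so rank(T) ≤ 2.
These bounds meet, so rank(T) = 2.

rank(T) = 2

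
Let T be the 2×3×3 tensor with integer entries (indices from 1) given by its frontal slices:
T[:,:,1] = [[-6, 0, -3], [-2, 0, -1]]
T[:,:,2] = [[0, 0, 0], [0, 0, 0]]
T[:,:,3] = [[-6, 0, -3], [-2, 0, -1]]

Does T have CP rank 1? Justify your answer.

If T = a ⊗ b ⊗ c then every fibre of T is a multiple of the corresponding factor, so read the factors off the fibres through the nonzero entry T[1,1,1] = -6.
The mode-1 fibre T[:,1,1] = [-6, -2] gives a = [3, 1] (primitive direction); the mode-2 fibre T[1,:,1] = [-6, 0, -3] gives b = [2, 0, 1]; then c[k] = T[1,1,k] / (a[1]·b[1]) = [-6, 0, -6] / 6 = [-1, 0, -1].
Expanding [3, 1] ⊗ [2, 0, 1] ⊗ [-1, 0, -1] reproduces all 18 entries of T, so T = [3, 1] ⊗ [2, 0, 1] ⊗ [-1, 0, -1] and rank(T) ≤ 1.
Equivalently every frontal slice T[:,:,k] is c[k] times the rank-1 matrix [3, 1] ⊗ [2, 0, 1]. So T has rank 1 (it is nonzero).

Yes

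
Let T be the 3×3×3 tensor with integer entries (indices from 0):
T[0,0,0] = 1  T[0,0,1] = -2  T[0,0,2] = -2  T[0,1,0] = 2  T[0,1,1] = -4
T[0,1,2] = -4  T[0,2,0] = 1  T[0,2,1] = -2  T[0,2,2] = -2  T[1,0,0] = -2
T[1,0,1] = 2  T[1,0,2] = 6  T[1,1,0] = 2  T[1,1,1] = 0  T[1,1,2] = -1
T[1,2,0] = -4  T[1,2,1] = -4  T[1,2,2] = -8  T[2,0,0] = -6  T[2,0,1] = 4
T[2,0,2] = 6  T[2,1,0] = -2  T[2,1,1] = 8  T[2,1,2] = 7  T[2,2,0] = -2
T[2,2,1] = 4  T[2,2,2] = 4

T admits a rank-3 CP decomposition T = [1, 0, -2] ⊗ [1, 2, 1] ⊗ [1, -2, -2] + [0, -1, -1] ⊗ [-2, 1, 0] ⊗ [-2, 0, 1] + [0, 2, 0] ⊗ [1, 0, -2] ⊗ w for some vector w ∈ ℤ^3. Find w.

w = [1, 1, 2]

Subtract the known terms from T to get the rank-1 residual R = [0, 2, 0] ⊗ [1, 0, -2] ⊗ w, so R[i,j,k] = a[i]·b[j]·w[k]. Pick indices with nonzero a[1]·b[0] = (2)·(1) = 2. Only the fibre through (1,0,·) is needed: R[1,0,:] = T[1,0,:] − Σₗ aₗ[1]bₗ[0]cₗ = [-2, 2, 6] − (0)·(1)·[1, -2, -2] − (-1)·(-2)·[-2, 0, 1] = [2, 2, 4]. Then w[k] = R[1,0,k] / 2 for each k, giving w = [2, 2, 4] / 2 = [1, 1, 2].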